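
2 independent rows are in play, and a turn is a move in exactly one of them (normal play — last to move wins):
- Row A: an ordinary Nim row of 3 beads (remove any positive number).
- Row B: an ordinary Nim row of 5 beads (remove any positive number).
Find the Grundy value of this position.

6

Row A is a plain Nim row of size 3, so its Grundy value is 3.
Row B is a plain Nim row of size 5, so its Grundy value is 5.
The value of a disjunctive sum is the nim-sum of the parts.
Combined value = 3 XOR 5 = 6.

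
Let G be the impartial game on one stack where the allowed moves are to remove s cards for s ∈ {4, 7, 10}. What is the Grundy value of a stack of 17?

Grundy values for subtraction set {4, 7, 10}:
k:     0  1  2  3  4  5  6  7  8  9 10 11 12 13 14 15 16 17
g(k):  0  0  0  0  1  1  1  1  2  2  2  2  3  3  0  0  0  0
So g(17) = 0.

0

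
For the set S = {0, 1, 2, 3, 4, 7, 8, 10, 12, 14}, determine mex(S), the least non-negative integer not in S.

The values 0, 1, 2, 3, 4 are all present; 5 is the first non-negative integer missing from the set.

5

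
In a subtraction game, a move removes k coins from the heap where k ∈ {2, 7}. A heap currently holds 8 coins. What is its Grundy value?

2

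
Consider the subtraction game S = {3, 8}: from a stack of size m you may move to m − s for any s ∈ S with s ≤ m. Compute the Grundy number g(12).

Build the Grundy sequence with g(k) = mex{g(k−s) : s ∈ {3, 8}, s ≤ k}:
k:     0  1  2  3  4  5  6  7  8  9 10 11 12
g(k):  0  0  0  1  1  1  0  0  2  1  1  0  0
So g(12) = 0.

0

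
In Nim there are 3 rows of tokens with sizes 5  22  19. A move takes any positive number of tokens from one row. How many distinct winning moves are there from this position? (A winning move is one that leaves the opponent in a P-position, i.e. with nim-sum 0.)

Compute the nim-sum pairwise:
5 XOR 22 = 19
19 XOR 19 = 0
The nim-sum is already 0, so every move leaves a nonzero nim-sum — there are no winning moves.

0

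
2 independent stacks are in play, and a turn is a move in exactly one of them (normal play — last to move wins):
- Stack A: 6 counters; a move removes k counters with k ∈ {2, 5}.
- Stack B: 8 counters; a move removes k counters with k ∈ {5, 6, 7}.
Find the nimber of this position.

0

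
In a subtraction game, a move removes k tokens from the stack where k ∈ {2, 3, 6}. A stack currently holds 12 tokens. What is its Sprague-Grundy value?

1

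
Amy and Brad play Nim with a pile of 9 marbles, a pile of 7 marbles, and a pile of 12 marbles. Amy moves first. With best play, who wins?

Amy wins

Write each in binary and XOR column by column:
  1001  (9)
  0111  (7)
  1100  (12)
  ----
  0010  (2)
The nim-sum is 2 ≠ 0, so this is an N-position: the player to move can win; Amy has a winning move.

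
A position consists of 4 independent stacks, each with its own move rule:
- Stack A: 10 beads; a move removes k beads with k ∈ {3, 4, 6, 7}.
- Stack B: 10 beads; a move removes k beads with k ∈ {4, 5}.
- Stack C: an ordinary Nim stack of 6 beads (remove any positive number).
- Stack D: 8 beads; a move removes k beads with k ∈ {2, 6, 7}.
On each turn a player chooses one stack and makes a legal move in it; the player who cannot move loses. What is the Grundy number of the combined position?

4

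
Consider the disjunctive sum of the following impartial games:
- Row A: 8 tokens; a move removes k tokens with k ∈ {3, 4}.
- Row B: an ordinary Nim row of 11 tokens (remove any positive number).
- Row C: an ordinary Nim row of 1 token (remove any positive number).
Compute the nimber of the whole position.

Grundy values for row A (subtraction set {3, 4}):
k:     0  1  2  3  4  5  6  7  8
g(k):  0  0  0  1  1  1  2  0  0
So g(8) = 0.
Row B is a plain Nim row of size 11, so its Grundy value is 11.
Row C is a plain Nim row of size 1, so its Grundy value is 1.
The value of a disjunctive sum is the nim-sum of the parts.
Combined value = 0 XOR 11 XOR 1 = 10.

10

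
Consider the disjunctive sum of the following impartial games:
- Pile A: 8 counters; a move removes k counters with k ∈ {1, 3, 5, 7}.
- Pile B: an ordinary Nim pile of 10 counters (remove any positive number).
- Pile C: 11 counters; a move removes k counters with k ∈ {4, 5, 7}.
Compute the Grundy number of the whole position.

10

For pile A, compute g(0), g(1), … with moves {1, 3, 5, 7}:
g(0) = mex{} = 0
g(1) = mex{0} = 1
g(2) = mex{1} = 0
g(3) = mex{0} = 1
g(4) = mex{1} = 0
g(5) = mex{0} = 1
g(6) = mex{1} = 0
g(7) = mex{0} = 1
g(8) = mex{1} = 0
So g(8) = 0.
Pile B is a plain Nim pile of size 10, so its Grundy value is 10.
Build the Grundy sequence for pile C with g(k) = mex{g(k−s) : s ∈ {4, 5, 7}, s ≤ k}:
g(0) = mex{} = 0
g(1) = mex{} = 0
g(2) = mex{} = 0
g(3) = mex{} = 0
g(4) = mex{0} = 1
g(5) = mex{0} = 1
g(6) = mex{0} = 1
g(7) = mex{0} = 1
g(8) = mex{0,1} = 2
g(9) = mex{0,1} = 2
g(10) = mex{0,1} = 2
g(11) = mex{1} = 0
So g(11) = 0.
By the Sprague-Grundy theorem, the Grundy value of a sum of independent games is the XOR of the component values.
Combined value = 0 ⊕ 10 ⊕ 0 = 10.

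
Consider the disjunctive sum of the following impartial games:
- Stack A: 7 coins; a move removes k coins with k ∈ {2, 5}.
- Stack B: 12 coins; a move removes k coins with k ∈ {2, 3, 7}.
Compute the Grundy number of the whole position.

Grundy values for stack A (subtraction set {2, 5}):
k:     0  1  2  3  4  5  6  7
g(k):  0  0  1  1  0  2  1  0
So g(7) = 0.
Grundy values for stack B (subtraction set {2, 3, 7}):
g(0) = mex{} = 0
g(1) = mex{} = 0
g(2) = mex{0} = 1
g(3) = mex{0} = 1
g(4) = mex{0,1} = 2
g(5) = mex{1} = 0
g(6) = mex{1,2} = 0
g(7) = mex{0,2} = 1
g(8) = mex{0} = 1
g(9) = mex{0,1} = 2
g(10) = mex{1} = 0
g(11) = mex{1,2} = 0
g(12) = mex{0,2} = 1
So g(12) = 1.
By the Sprague-Grundy theorem, the Grundy value of a sum of independent games is the XOR of the component values.
Combined value = 0 ⊕ 1 = 1.

1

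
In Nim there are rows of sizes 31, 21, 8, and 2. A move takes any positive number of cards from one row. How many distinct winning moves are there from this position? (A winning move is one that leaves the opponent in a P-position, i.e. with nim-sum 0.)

Compute the nim-sum pairwise:
31 XOR 21 = 10
10 XOR 8 = 2
2 XOR 2 = 0
The nim-sum is already 0, so every move leaves a nonzero nim-sum — there are no winning moves.

0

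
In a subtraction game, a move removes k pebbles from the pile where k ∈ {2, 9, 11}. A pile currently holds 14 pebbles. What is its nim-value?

3

Compute g(0), g(1), … for moves {2, 9, 11}:
g(0) = mex{} = 0
g(1) = mex{} = 0
g(2) = mex{0} = 1
g(3) = mex{0} = 1
g(4) = mex{1} = 0
g(5) = mex{1} = 0
g(6) = mex{0} = 1
g(7) = mex{0} = 1
g(8) = mex{1} = 0
g(9) = mex{0,1} = 2
g(10) = mex{0} = 1
g(11) = mex{0,1,2} = 3
g(12) = mex{0,1} = 2
g(13) = mex{0,1,3} = 2
g(14) = mex{0,1,2} = 3
So g(14) = 3.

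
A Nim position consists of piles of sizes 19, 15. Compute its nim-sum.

28

Write each in binary and XOR column by column:
  10011  (19)
  01111  (15)
  -----
  11100  (28)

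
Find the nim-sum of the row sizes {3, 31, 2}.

Nim-sum: 3 ^ 31 ^ 2 = 30.

30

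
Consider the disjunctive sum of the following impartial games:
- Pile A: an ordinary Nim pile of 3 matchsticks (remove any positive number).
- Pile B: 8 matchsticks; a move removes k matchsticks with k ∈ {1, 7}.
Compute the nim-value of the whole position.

Pile A is a plain Nim pile of size 3, so its Grundy value is 3.
Build the Grundy sequence for pile B with g(k) = mex{g(k−s) : s ∈ {1, 7}, s ≤ k}:
k:     0  1  2  3  4  5  6  7  8
g(k):  0  1  0  1  0  1  0  1  0
So g(8) = 0.
The value of a disjunctive sum is the nim-sum of the parts.
Combined value = 3 XOR 0 = 3.

3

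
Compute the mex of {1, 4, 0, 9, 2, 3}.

5

The values 0, 1, 2, 3, 4 are all present; 5 is the first non-negative integer missing from the set.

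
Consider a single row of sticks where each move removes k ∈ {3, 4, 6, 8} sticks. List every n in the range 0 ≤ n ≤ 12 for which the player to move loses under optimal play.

Grundy values for subtraction set {3, 4, 6, 8}:
g(0) = mex{} = 0
g(1) = mex{} = 0
g(2) = mex{} = 0
g(3) = mex{0} = 1
g(4) = mex{0} = 1
g(5) = mex{0} = 1
g(6) = mex{0,1} = 2
g(7) = mex{0,1} = 2
g(8) = mex{0,1} = 2
g(9) = mex{0,1,2} = 3
g(10) = mex{0,1,2} = 3
g(11) = mex{1,2} = 0
g(12) = mex{1,2,3} = 0
The P-positions (g = 0) in 0..12 are 0, 1, 2, 11, 12.

0, 1, 2, 11, 12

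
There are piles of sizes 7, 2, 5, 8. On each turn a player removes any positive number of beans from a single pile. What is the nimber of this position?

8

Compute the nim-sum pairwise:
7 XOR 2 = 5
5 XOR 5 = 0
0 XOR 8 = 8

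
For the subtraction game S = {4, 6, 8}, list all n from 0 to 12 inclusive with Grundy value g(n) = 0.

Compute g(0), g(1), … for moves {4, 6, 8}:
k:     0  1  2  3  4  5  6  7  8  9 10 11 12
g(k):  0  0  0  0  1  1  1  1  2  2  2  2  0
The P-positions (g = 0) in 0..12 are 0, 1, 2, 3, 12.

0, 1, 2, 3, 12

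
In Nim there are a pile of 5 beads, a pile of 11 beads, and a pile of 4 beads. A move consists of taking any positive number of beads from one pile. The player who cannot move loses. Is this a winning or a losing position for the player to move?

Winning position

Compute the nim-sum pairwise:
5 XOR 11 = 14
14 XOR 4 = 10
The nim-sum is 10 ≠ 0, so this is an N-position: the player to move can win.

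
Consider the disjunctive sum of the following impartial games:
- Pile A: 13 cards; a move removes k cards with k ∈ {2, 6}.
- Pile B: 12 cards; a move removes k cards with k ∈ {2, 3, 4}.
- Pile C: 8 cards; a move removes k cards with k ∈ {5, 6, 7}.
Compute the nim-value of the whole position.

Grundy values for pile A (subtraction set {2, 6}):
k:     0  1  2  3  4  5  6  7  8  9 10 11 12 13
g(k):  0  0  1  1  0  0  1  1  0  0  1  1  0  0
So g(13) = 0.
For pile B, compute g(0), g(1), … with moves {2, 3, 4}:
g(0) = mex{} = 0
g(1) = mex{} = 0
g(2) = mex{0} = 1
g(3) = mex{0} = 1
g(4) = mex{0,1} = 2
g(5) = mex{0,1} = 2
g(6) = mex{1,2} = 0
g(7) = mex{1,2} = 0
g(8) = mex{0,2} = 1
g(9) = mex{0,2} = 1
g(10) = mex{0,1} = 2
g(11) = mex{0,1} = 2
g(12) = mex{1,2} = 0
So g(12) = 0.
For pile C, compute g(0), g(1), … with moves {5, 6, 7}:
g(0) = mex{} = 0
g(1) = mex{} = 0
g(2) = mex{} = 0
g(3) = mex{} = 0
g(4) = mex{} = 0
g(5) = mex{0} = 1
g(6) = mex{0} = 1
g(7) = mex{0} = 1
g(8) = mex{0} = 1
So g(8) = 1.
The value of a disjunctive sum is the nim-sum of the parts.
Combined value = 0 ⊕ 0 ⊕ 1 = 1.

1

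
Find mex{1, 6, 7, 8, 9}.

0 is not in the set, so the mex is 0.

0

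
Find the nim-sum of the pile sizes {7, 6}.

1

Nim-sum: 7 ⊕ 6 = 1.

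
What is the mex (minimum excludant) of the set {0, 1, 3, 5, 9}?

2

The values 0, 1 are all present; 2 is the first non-negative integer missing from the set.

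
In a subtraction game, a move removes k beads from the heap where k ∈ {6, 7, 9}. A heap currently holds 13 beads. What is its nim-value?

Build the Grundy sequence with g(k) = mex{g(k−s) : s ∈ {6, 7, 9}, s ≤ k}:
k:     0  1  2  3  4  5  6  7  8  9 10 11 12 13
g(k):  0  0  0  0  0  0  1  1  1  1  1  1  2  2
So g(13) = 2.

2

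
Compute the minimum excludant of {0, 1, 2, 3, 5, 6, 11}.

4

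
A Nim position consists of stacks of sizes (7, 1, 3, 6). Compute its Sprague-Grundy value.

3

Nim-sum: 7 ^ 1 ^ 3 ^ 6 = 3.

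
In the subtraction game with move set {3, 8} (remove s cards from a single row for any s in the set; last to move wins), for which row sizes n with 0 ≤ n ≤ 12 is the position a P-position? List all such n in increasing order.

0, 1, 2, 6, 7, 11, 12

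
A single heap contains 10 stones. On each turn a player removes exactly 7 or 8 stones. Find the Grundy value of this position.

1

Build the Grundy sequence with g(k) = mex{g(k−s) : s ∈ {7, 8}, s ≤ k}:
k:     0  1  2  3  4  5  6  7  8  9 10
g(k):  0  0  0  0  0  0  0  1  1  1  1
So g(10) = 1.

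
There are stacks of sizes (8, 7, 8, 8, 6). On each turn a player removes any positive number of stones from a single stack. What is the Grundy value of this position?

9

Compute the nim-sum pairwise:
8 ^ 7 = 15
15 ^ 8 = 7
7 ^ 8 = 15
15 ^ 6 = 9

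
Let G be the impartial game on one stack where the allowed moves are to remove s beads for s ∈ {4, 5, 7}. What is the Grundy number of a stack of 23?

0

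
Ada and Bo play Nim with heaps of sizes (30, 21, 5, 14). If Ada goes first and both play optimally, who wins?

In binary:
  11110  (30)
  10101  (21)
  00101  (5)
  01110  (14)
  -----
  00000  (0)
The nim-sum is 0, so this is a P-position: the player to move is in a losing position under optimal play; Ada is about to move from it and so loses — Bo wins.

Bo wins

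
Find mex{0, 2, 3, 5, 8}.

0 is in the set but 1 is not, so the mex is 1.

1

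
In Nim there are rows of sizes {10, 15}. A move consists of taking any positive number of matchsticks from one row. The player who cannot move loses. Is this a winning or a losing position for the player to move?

Nim-sum: 10 ⊕ 15 = 5.
The nim-sum is 5 ≠ 0, so this is an N-position: the player to move can win.

Winning position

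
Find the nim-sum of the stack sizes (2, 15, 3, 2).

Nim-sum: 2 ⊕ 15 ⊕ 3 ⊕ 2 = 12.

12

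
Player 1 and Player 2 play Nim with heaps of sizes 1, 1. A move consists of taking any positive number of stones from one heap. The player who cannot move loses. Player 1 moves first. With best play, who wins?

Player 2 wins

Nim-sum: 1 ^ 1 = 0.
The nim-sum is 0, so this is a P-position: the player to move is in a losing position under optimal play; Player 1 is about to move from it and so loses — Player 2 wins.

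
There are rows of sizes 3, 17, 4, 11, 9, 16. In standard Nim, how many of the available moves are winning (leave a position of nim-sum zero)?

1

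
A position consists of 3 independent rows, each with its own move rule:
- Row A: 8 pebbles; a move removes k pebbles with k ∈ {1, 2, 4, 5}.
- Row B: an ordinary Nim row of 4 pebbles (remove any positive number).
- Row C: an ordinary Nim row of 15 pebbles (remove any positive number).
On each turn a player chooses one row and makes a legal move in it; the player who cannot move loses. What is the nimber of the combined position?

Build the Grundy sequence for row A with g(k) = mex{g(k−s) : s ∈ {1, 2, 4, 5}, s ≤ k}:
g(0) = mex{} = 0
g(1) = mex{0} = 1
g(2) = mex{0,1} = 2
g(3) = mex{1,2} = 0
g(4) = mex{0,2} = 1
g(5) = mex{0,1} = 2
g(6) = mex{1,2} = 0
g(7) = mex{0,2} = 1
g(8) = mex{0,1} = 2
So g(8) = 2.
Row B is a plain Nim row of size 4, so its Grundy value is 4.
Row C is a plain Nim row of size 15, so its Grundy value is 15.
By the Sprague-Grundy theorem, the Grundy value of a sum of independent games is the XOR of the component values.
Combined value = 2 XOR 4 XOR 15 = 9.

9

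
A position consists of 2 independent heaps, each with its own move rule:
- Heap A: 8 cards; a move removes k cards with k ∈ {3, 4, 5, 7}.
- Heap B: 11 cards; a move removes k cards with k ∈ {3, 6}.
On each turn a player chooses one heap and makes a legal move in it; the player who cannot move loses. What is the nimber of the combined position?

Grundy values for heap A (subtraction set {3, 4, 5, 7}):
k:     0  1  2  3  4  5  6  7  8
g(k):  0  0  0  1  1  1  2  2  2
So g(8) = 2.
Grundy values for heap B (subtraction set {3, 6}):
g(0) = mex{} = 0
g(1) = mex{} = 0
g(2) = mex{} = 0
g(3) = mex{0} = 1
g(4) = mex{0} = 1
g(5) = mex{0} = 1
g(6) = mex{0,1} = 2
g(7) = mex{0,1} = 2
g(8) = mex{0,1} = 2
g(9) = mex{1,2} = 0
g(10) = mex{1,2} = 0
g(11) = mex{1,2} = 0
So g(11) = 0.
The value of a disjunctive sum is the nim-sum of the parts.
Combined value = 2 XOR 0 = 2.

2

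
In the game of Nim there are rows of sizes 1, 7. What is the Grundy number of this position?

6

Compute the nim-sum pairwise:
1 ⊕ 7 = 6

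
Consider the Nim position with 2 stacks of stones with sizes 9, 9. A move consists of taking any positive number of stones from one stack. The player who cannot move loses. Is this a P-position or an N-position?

P-position

Nim-sum: 9 XOR 9 = 0.
The nim-sum is 0, so this is a P-position: the player to move is in a losing position under optimal play.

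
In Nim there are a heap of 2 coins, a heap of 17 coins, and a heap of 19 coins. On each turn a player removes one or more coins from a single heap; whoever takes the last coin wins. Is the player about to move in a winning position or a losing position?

Losing position

Nim-sum: 2 ⊕ 17 ⊕ 19 = 0.
The nim-sum is 0, so this is a P-position: the player to move is in a losing position under optimal play.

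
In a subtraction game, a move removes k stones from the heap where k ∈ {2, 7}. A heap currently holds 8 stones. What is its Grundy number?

Compute g(0), g(1), … for moves {2, 7}:
g(0) = mex{} = 0
g(1) = mex{} = 0
g(2) = mex{0} = 1
g(3) = mex{0} = 1
g(4) = mex{1} = 0
g(5) = mex{1} = 0
g(6) = mex{0} = 1
g(7) = mex{0} = 1
g(8) = mex{0,1} = 2
So g(8) = 2.

2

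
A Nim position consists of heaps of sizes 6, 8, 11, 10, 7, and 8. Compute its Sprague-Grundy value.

0

In binary:
  0110  (6)
  1000  (8)
  1011  (11)
  1010  (10)
  0111  (7)
  1000  (8)
  ----
  0000  (0)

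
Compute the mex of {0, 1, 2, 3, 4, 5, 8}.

6

The values 0, 1, 2, 3, 4, 5 are all present; 6 is the first non-negative integer missing from the set.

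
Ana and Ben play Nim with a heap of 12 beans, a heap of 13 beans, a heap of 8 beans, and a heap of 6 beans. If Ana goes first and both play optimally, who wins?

Ana wins

Nim-sum: 12 XOR 13 XOR 8 XOR 6 = 15.
The nim-sum is 15 ≠ 0, so this is an N-position: the player to move can win; Ana has a winning move.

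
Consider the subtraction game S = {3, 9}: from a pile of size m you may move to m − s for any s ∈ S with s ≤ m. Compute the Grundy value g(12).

Grundy values for subtraction set {3, 9}:
k:     0  1  2  3  4  5  6  7  8  9 10 11 12
g(k):  0  0  0  1  1  1  0  0  0  1  1  1  0
So g(12) = 0.

0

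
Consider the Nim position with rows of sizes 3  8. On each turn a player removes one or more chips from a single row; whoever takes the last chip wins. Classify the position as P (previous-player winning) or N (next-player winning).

Nim-sum: 3 XOR 8 = 11.
The nim-sum is 11 ≠ 0, so this is an N-position: the player to move can win.

N-position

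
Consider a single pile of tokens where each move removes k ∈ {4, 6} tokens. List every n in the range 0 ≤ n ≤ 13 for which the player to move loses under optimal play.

0, 1, 2, 3, 10, 11, 12, 13

Compute g(0), g(1), … for moves {4, 6}:
g(0) = mex{} = 0
g(1) = mex{} = 0
g(2) = mex{} = 0
g(3) = mex{} = 0
g(4) = mex{0} = 1
g(5) = mex{0} = 1
g(6) = mex{0} = 1
g(7) = mex{0} = 1
g(8) = mex{0,1} = 2
g(9) = mex{0,1} = 2
g(10) = mex{1} = 0
g(11) = mex{1} = 0
g(12) = mex{1,2} = 0
g(13) = mex{1,2} = 0
The P-positions (g = 0) in 0..13 are 0, 1, 2, 3, 10, 11, 12, 13.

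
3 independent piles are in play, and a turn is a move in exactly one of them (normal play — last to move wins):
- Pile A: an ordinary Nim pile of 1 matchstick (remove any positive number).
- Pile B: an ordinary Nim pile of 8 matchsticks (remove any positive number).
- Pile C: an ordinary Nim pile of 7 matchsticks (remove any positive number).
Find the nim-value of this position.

Pile A is a plain Nim pile of size 1, so its Grundy value is 1.
Pile B is a plain Nim pile of size 8, so its Grundy value is 8.
Pile C is a plain Nim pile of size 7, so its Grundy value is 7.
The value of a disjunctive sum is the nim-sum of the parts.
Combined value = 1 ⊕ 8 ⊕ 7 = 14.

14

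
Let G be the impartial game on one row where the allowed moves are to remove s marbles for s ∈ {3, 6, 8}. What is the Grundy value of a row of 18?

2

Build the Grundy sequence with g(k) = mex{g(k−s) : s ∈ {3, 6, 8}, s ≤ k}:
k:     0  1  2  3  4  5  6  7  8  9 10 11 12 13 14 15 16 17 18
g(k):  0  0  0  1  1  1  2  2  2  3  3  0  0  0  1  1  1  2  2
So g(18) = 2.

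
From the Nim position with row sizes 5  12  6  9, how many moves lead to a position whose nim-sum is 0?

Compute the nim-sum pairwise:
5 ⊕ 12 = 9
9 ⊕ 6 = 15
15 ⊕ 9 = 6
The overall nim-sum is X = 6. A row of size p has a winning move iff p XOR X < p (reduce it to p XOR X).
  5: 5 XOR 6 = 3 < 5 — winning move (to 3).
  12: 12 XOR 6 = 10 < 12 — winning move (to 10).
  6: 6 XOR 6 = 0 < 6 — winning move (to 0).
  9: 9 XOR 6 = 15 ≥ 9 — no move.
That gives 3 winning moves.

3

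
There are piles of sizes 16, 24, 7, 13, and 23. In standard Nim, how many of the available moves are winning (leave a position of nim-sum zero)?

In binary:
  10000  (16)
  11000  (24)
  00111  (7)
  01101  (13)
  10111  (23)
  -----
  10101  (21)
The overall nim-sum is X = 21. A pile of size p has a winning move iff p XOR X < p (reduce it to p XOR X).
  16: 16 XOR 21 = 5 < 16 — winning move (to 5).
  24: 24 XOR 21 = 13 < 24 — winning move (to 13).
  7: 7 XOR 21 = 18 ≥ 7 — no move.
  13: 13 XOR 21 = 24 ≥ 13 — no move.
  23: 23 XOR 21 = 2 < 23 — winning move (to 2).
That gives 3 winning moves.

3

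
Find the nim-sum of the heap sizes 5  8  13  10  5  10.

5

Write each in binary and XOR column by column:
  0101  (5)
  1000  (8)
  1101  (13)
  1010  (10)
  0101  (5)
  1010  (10)
  ----
  0101  (5)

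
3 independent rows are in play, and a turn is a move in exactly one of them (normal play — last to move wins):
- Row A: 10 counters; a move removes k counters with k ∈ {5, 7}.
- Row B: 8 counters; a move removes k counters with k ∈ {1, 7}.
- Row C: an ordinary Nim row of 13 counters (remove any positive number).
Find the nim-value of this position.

Build the Grundy sequence for row A with g(k) = mex{g(k−s) : s ∈ {5, 7}, s ≤ k}:
k:     0  1  2  3  4  5  6  7  8  9 10
g(k):  0  0  0  0  0  1  1  1  1  1  2
So g(10) = 2.
Build the Grundy sequence for row B with g(k) = mex{g(k−s) : s ∈ {1, 7}, s ≤ k}:
k:     0  1  2  3  4  5  6  7  8
g(k):  0  1  0  1  0  1  0  1  0
So g(8) = 0.
Row C is a plain Nim row of size 13, so its Grundy value is 13.
By the Sprague-Grundy theorem, the Grundy value of a sum of independent games is the XOR of the component values.
Combined value = 2 XOR 0 XOR 13 = 15.

15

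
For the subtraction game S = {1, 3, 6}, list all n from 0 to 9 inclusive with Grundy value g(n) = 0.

Compute g(0), g(1), … for moves {1, 3, 6}:
k:     0  1  2  3  4  5  6  7  8  9
g(k):  0  1  0  1  0  1  2  3  2  0
The P-positions (g = 0) in 0..9 are 0, 2, 4, 9.

0, 2, 4, 9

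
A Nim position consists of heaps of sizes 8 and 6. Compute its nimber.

14

Compute the nim-sum pairwise:
8 XOR 6 = 14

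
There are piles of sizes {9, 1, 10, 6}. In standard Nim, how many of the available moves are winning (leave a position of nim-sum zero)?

In binary:
  1001  (9)
  0001  (1)
  1010  (10)
  0110  (6)
  ----
  0100  (4)
The overall nim-sum is X = 4. A pile of size p has a winning move iff p XOR X < p (reduce it to p XOR X).
  9: 9 XOR 4 = 13 ≥ 9 — no move.
  1: 1 XOR 4 = 5 ≥ 1 — no move.
  10: 10 XOR 4 = 14 ≥ 10 — no move.
  6: 6 XOR 4 = 2 < 6 — winning move (to 2).
That gives 1 winning move.

1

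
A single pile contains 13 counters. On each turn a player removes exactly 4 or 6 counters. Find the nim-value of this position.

0

Compute g(0), g(1), … for moves {4, 6}:
k:     0  1  2  3  4  5  6  7  8  9 10 11 12 13
g(k):  0  0  0  0  1  1  1  1  2  2  0  0  0  0
So g(13) = 0.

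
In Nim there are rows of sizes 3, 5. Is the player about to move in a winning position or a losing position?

Nim-sum: 3 ^ 5 = 6.
The nim-sum is 6 ≠ 0, so this is an N-position: the player to move can win.

Winning position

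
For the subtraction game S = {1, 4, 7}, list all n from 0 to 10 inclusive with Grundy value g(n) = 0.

0, 2, 5, 8, 10

Compute g(0), g(1), … for moves {1, 4, 7}:
g(0) = mex{} = 0
g(1) = mex{0} = 1
g(2) = mex{1} = 0
g(3) = mex{0} = 1
g(4) = mex{0,1} = 2
g(5) = mex{1,2} = 0
g(6) = mex{0} = 1
g(7) = mex{0,1} = 2
g(8) = mex{1,2} = 0
g(9) = mex{0} = 1
g(10) = mex{1} = 0
The P-positions (g = 0) in 0..10 are 0, 2, 5, 8, 10.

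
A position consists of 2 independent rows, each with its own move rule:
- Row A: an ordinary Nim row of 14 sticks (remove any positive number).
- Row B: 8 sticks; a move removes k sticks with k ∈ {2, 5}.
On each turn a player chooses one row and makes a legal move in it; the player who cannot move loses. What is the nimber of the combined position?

14

Row A is a plain Nim row of size 14, so its Grundy value is 14.
Build the Grundy sequence for row B with g(k) = mex{g(k−s) : s ∈ {2, 5}, s ≤ k}:
g(0) = mex{} = 0
g(1) = mex{} = 0
g(2) = mex{0} = 1
g(3) = mex{0} = 1
g(4) = mex{1} = 0
g(5) = mex{0,1} = 2
g(6) = mex{0} = 1
g(7) = mex{1,2} = 0
g(8) = mex{1} = 0
So g(8) = 0.
By the Sprague-Grundy theorem, the Grundy value of a sum of independent games is the XOR of the component values.
Combined value = 14 XOR 0 = 14.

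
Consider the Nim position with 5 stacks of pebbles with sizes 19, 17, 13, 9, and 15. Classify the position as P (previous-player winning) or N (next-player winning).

Write each in binary and XOR column by column:
  10011  (19)
  10001  (17)
  01101  (13)
  01001  (9)
  01111  (15)
  -----
  01001  (9)
The nim-sum is 9 ≠ 0, so this is an N-position: the player to move can win.

N-position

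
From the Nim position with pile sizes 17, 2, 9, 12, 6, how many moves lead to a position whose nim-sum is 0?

Nim-sum: 17 ^ 2 ^ 9 ^ 12 ^ 6 = 16.
The overall nim-sum is X = 16. A pile of size p has a winning move iff p XOR X < p (reduce it to p XOR X).
  17: 17 XOR 16 = 1 < 17 — winning move (to 1).
  2: 2 XOR 16 = 18 ≥ 2 — no move.
  9: 9 XOR 16 = 25 ≥ 9 — no move.
  12: 12 XOR 16 = 28 ≥ 12 — no move.
  6: 6 XOR 16 = 22 ≥ 6 — no move.
That gives 1 winning move.

1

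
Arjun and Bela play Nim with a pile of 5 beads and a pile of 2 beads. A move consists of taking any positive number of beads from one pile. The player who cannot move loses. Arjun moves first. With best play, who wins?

Compute the nim-sum pairwise:
5 ⊕ 2 = 7
The nim-sum is 7 ≠ 0, so this is an N-position: the player to move can win; Arjun has a winning move.

Arjun wins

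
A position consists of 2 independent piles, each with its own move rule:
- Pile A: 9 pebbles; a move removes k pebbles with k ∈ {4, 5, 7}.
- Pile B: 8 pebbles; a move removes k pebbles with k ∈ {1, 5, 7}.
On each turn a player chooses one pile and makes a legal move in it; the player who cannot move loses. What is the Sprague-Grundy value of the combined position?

For pile A, compute g(0), g(1), … with moves {4, 5, 7}:
k:     0  1  2  3  4  5  6  7  8  9
g(k):  0  0  0  0  1  1  1  1  2  2
So g(9) = 2.
For pile B, compute g(0), g(1), … with moves {1, 5, 7}:
g(0) = mex{} = 0
g(1) = mex{0} = 1
g(2) = mex{1} = 0
g(3) = mex{0} = 1
g(4) = mex{1} = 0
g(5) = mex{0} = 1
g(6) = mex{1} = 0
g(7) = mex{0} = 1
g(8) = mex{1} = 0
So g(8) = 0.
By the Sprague-Grundy theorem, the Grundy value of a sum of independent games is the XOR of the component values.
Combined value = 2 XOR 0 = 2.

2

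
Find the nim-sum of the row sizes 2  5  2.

5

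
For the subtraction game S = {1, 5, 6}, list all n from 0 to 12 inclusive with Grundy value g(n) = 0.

Grundy values for subtraction set {1, 5, 6}:
g(0) = mex{} = 0
g(1) = mex{0} = 1
g(2) = mex{1} = 0
g(3) = mex{0} = 1
g(4) = mex{1} = 0
g(5) = mex{0} = 1
g(6) = mex{0,1} = 2
g(7) = mex{0,1,2} = 3
g(8) = mex{0,1,3} = 2
g(9) = mex{0,1,2} = 3
g(10) = mex{0,1,3} = 2
g(11) = mex{1,2} = 0
g(12) = mex{0,2,3} = 1
The P-positions (g = 0) in 0..12 are 0, 2, 4, 11.

0, 2, 4, 11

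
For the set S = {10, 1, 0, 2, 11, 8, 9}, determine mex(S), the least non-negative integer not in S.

The values 0, 1, 2 are all present; 3 is the first non-negative integer missing from the set.

3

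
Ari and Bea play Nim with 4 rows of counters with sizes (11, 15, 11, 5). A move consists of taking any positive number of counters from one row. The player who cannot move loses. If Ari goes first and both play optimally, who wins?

Nim-sum: 11 XOR 15 XOR 11 XOR 5 = 10.
The nim-sum is 10 ≠ 0, so this is an N-position: the player to move can win; Ari has a winning move.

Ari wins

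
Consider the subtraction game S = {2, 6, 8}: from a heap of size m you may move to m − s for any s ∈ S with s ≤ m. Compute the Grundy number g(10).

3

Grundy values for subtraction set {2, 6, 8}:
g(0) = mex{} = 0
g(1) = mex{} = 0
g(2) = mex{0} = 1
g(3) = mex{0} = 1
g(4) = mex{1} = 0
g(5) = mex{1} = 0
g(6) = mex{0} = 1
g(7) = mex{0} = 1
g(8) = mex{0,1} = 2
g(9) = mex{0,1} = 2
g(10) = mex{0,1,2} = 3
So g(10) = 3.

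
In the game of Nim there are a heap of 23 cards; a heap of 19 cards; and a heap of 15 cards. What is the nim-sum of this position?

Nim-sum: 23 ⊕ 19 ⊕ 15 = 11.

11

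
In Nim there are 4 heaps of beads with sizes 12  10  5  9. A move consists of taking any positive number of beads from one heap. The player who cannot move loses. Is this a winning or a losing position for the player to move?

Compute the nim-sum pairwise:
12 ⊕ 10 = 6
6 ⊕ 5 = 3
3 ⊕ 9 = 10
The nim-sum is 10 ≠ 0, so this is an N-position: the player to move can win.

Winning position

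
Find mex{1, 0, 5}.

2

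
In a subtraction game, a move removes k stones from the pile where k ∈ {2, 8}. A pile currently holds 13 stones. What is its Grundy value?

1

Compute g(0), g(1), … for moves {2, 8}:
k:     0  1  2  3  4  5  6  7  8  9 10 11 12 13
g(k):  0  0  1  1  0  0  1  1  2  2  0  0  1  1
So g(13) = 1.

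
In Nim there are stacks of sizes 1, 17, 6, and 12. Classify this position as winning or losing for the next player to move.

Nim-sum: 1 XOR 17 XOR 6 XOR 12 = 26.
The nim-sum is 26 ≠ 0, so this is an N-position: the player to move can win.

Winning position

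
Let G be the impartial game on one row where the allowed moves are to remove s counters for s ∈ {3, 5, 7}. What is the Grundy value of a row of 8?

2

Compute g(0), g(1), … for moves {3, 5, 7}:
k:     0  1  2  3  4  5  6  7  8
g(k):  0  0  0  1  1  1  2  2  2
So g(8) = 2.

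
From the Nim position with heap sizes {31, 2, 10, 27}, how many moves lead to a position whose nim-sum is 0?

3

Write each in binary and XOR column by column:
  11111  (31)
  00010  (2)
  01010  (10)
  11011  (27)
  -----
  01100  (12)
The overall nim-sum is X = 12. A heap of size p has a winning move iff p XOR X < p (reduce it to p XOR X).
  31: 31 XOR 12 = 19 < 31 — winning move (to 19).
  2: 2 XOR 12 = 14 ≥ 2 — no move.
  10: 10 XOR 12 = 6 < 10 — winning move (to 6).
  27: 27 XOR 12 = 23 < 27 — winning move (to 23).
That gives 3 winning moves.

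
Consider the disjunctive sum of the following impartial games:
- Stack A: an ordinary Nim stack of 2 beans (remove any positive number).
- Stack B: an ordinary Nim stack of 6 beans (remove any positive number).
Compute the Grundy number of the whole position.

4

Stack A is a plain Nim stack of size 2, so its Grundy value is 2.
Stack B is a plain Nim stack of size 6, so its Grundy value is 6.
By the Sprague-Grundy theorem, the Grundy value of a sum of independent games is the XOR of the component values.
Combined value = 2 XOR 6 = 4.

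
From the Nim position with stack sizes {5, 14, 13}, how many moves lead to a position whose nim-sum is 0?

3

Nim-sum: 5 ⊕ 14 ⊕ 13 = 6.
The overall nim-sum is X = 6. A stack of size p has a winning move iff p XOR X < p (reduce it to p XOR X).
  5: 5 XOR 6 = 3 < 5 — winning move (to 3).
  14: 14 XOR 6 = 8 < 14 — winning move (to 8).
  13: 13 XOR 6 = 11 < 13 — winning move (to 11).
That gives 3 winning moves.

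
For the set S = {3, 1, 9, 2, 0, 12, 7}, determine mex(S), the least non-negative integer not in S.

4

The values 0, 1, 2, 3 are all present; 4 is the first non-negative integer missing from the set.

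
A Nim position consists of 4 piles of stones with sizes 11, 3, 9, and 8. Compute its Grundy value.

Nim-sum: 11 ^ 3 ^ 9 ^ 8 = 9.

9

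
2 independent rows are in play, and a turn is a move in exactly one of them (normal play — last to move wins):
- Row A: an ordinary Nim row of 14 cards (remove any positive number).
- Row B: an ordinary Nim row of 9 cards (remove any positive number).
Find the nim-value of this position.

7

Row A is a plain Nim row of size 14, so its Grundy value is 14.
Row B is a plain Nim row of size 9, so its Grundy value is 9.
By the Sprague-Grundy theorem, the Grundy value of a sum of independent games is the XOR of the component values.
Combined value = 14 XOR 9 = 7.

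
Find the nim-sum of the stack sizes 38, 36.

2

Nim-sum: 38 XOR 36 = 2.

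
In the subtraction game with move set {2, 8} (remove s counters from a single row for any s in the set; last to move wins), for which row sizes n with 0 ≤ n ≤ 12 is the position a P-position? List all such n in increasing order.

0, 1, 4, 5, 10, 11

Compute g(0), g(1), … for moves {2, 8}:
k:     0  1  2  3  4  5  6  7  8  9 10 11 12
g(k):  0  0  1  1  0  0  1  1  2  2  0  0  1
The P-positions (g = 0) in 0..12 are 0, 1, 4, 5, 10, 11.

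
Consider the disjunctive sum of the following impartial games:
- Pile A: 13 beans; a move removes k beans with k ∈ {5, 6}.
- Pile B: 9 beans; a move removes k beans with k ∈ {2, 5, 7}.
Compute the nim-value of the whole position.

2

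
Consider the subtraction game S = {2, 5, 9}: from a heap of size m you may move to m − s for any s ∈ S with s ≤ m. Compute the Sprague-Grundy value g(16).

1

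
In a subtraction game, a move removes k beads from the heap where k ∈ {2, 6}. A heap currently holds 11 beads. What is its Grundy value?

Compute g(0), g(1), … for moves {2, 6}:
k:     0  1  2  3  4  5  6  7  8  9 10 11
g(k):  0  0  1  1  0  0  1  1  0  0  1  1
So g(11) = 1.

1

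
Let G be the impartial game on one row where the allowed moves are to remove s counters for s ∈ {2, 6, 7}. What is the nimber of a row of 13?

0

Compute g(0), g(1), … for moves {2, 6, 7}:
k:     0  1  2  3  4  5  6  7  8  9 10 11 12 13
g(k):  0  0  1  1  0  0  1  1  2  0  3  1  2  0
So g(13) = 0.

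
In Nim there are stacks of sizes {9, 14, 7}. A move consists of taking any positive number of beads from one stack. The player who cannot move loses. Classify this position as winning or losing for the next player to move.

Losing position

Nim-sum: 9 XOR 14 XOR 7 = 0.
The nim-sum is 0, so this is a P-position: the player to move is in a losing position under optimal play.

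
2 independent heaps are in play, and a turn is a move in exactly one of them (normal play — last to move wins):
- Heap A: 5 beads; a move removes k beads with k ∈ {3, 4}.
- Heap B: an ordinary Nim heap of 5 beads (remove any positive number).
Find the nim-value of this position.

4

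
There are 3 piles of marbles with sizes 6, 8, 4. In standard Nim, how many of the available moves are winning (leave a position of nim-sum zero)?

1

In binary:
  0110  (6)
  1000  (8)
  0100  (4)
  ----
  1010  (10)
The overall nim-sum is X = 10. A pile of size p has a winning move iff p XOR X < p (reduce it to p XOR X).
  6: 6 XOR 10 = 12 ≥ 6 — no move.
  8: 8 XOR 10 = 2 < 8 — winning move (to 2).
  4: 4 XOR 10 = 14 ≥ 4 — no move.
That gives 1 winning move.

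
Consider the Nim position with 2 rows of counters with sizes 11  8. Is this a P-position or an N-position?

N-position

Write each in binary and XOR column by column:
  1011  (11)
  1000  (8)
  ----
  0011  (3)
The nim-sum is 3 ≠ 0, so this is an N-position: the player to move can win.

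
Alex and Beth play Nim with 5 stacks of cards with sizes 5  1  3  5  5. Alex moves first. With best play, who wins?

Nim-sum: 5 ^ 1 ^ 3 ^ 5 ^ 5 = 7.
The nim-sum is 7 ≠ 0, so this is an N-position: the player to move can win; Alex has a winning move.

Alex wins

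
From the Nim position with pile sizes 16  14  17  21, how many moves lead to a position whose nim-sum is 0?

Nim-sum: 16 ⊕ 14 ⊕ 17 ⊕ 21 = 26.
The overall nim-sum is X = 26. A pile of size p has a winning move iff p XOR X < p (reduce it to p XOR X).
  16: 16 XOR 26 = 10 < 16 — winning move (to 10).
  14: 14 XOR 26 = 20 ≥ 14 — no move.
  17: 17 XOR 26 = 11 < 17 — winning move (to 11).
  21: 21 XOR 26 = 15 < 21 — winning move (to 15).
That gives 3 winning moves.

3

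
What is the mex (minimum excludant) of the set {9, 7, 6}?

0 is not in the set, so the mex is 0.

0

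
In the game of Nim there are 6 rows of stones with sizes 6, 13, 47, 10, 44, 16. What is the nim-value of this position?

18

Compute the nim-sum pairwise:
6 ^ 13 = 11
11 ^ 47 = 36
36 ^ 10 = 46
46 ^ 44 = 2
2 ^ 16 = 18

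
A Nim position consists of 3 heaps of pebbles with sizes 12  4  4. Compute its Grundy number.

12

In binary:
  1100  (12)
  0100  (4)
  0100  (4)
  ----
  1100  (12)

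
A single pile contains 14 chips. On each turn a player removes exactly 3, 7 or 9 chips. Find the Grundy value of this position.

0

Grundy values for subtraction set {3, 7, 9}:
g(0) = mex{} = 0
g(1) = mex{} = 0
g(2) = mex{} = 0
g(3) = mex{0} = 1
g(4) = mex{0} = 1
g(5) = mex{0} = 1
g(6) = mex{1} = 0
g(7) = mex{0,1} = 2
g(8) = mex{0,1} = 2
g(9) = mex{0} = 1
g(10) = mex{0,1,2} = 3
g(11) = mex{0,1,2} = 3
g(12) = mex{1} = 0
g(13) = mex{0,1,3} = 2
g(14) = mex{1,2,3} = 0
So g(14) = 0.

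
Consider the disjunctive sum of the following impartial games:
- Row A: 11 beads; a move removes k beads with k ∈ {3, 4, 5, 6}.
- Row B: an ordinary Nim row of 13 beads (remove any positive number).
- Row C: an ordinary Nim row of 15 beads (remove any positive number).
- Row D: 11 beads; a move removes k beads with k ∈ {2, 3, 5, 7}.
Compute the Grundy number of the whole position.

3

Grundy values for row A (subtraction set {3, 4, 5, 6}):
g(0) = mex{} = 0
g(1) = mex{} = 0
g(2) = mex{} = 0
g(3) = mex{0} = 1
g(4) = mex{0} = 1
g(5) = mex{0} = 1
g(6) = mex{0,1} = 2
g(7) = mex{0,1} = 2
g(8) = mex{0,1} = 2
g(9) = mex{1,2} = 0
g(10) = mex{1,2} = 0
g(11) = mex{1,2} = 0
So g(11) = 0.
Row B is a plain Nim row of size 13, so its Grundy value is 13.
Row C is a plain Nim row of size 15, so its Grundy value is 15.
Build the Grundy sequence for row D with g(k) = mex{g(k−s) : s ∈ {2, 3, 5, 7}, s ≤ k}:
k:     0  1  2  3  4  5  6  7  8  9 10 11
g(k):  0  0  1  1  2  2  3  3  4  0  0  1
So g(11) = 1.
By the Sprague-Grundy theorem, the Grundy value of a sum of independent games is the XOR of the component values.
Combined value = 0 XOR 13 XOR 15 XOR 1 = 3.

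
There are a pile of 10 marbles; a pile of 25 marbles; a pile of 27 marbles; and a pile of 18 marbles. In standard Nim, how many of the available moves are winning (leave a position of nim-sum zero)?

3

Compute the nim-sum pairwise:
10 ⊕ 25 = 19
19 ⊕ 27 = 8
8 ⊕ 18 = 26
The overall nim-sum is X = 26. A pile of size p has a winning move iff p XOR X < p (reduce it to p XOR X).
  10: 10 XOR 26 = 16 ≥ 10 — no move.
  25: 25 XOR 26 = 3 < 25 — winning move (to 3).
  27: 27 XOR 26 = 1 < 27 — winning move (to 1).
  18: 18 XOR 26 = 8 < 18 — winning move (to 8).
That gives 3 winning moves.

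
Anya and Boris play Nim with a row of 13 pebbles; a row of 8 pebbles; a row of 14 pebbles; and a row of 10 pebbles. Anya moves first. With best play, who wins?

Anya wins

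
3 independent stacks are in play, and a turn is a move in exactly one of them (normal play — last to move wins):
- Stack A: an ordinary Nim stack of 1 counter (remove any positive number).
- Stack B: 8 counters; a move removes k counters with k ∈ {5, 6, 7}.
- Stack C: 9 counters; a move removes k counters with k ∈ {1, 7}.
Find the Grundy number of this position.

Stack A is a plain Nim stack of size 1, so its Grundy value is 1.
For stack B, compute g(0), g(1), … with moves {5, 6, 7}:
k:     0  1  2  3  4  5  6  7  8
g(k):  0  0  0  0  0  1  1  1  1
So g(8) = 1.
Build the Grundy sequence for stack C with g(k) = mex{g(k−s) : s ∈ {1, 7}, s ≤ k}:
g(0) = mex{} = 0
g(1) = mex{0} = 1
g(2) = mex{1} = 0
g(3) = mex{0} = 1
g(4) = mex{1} = 0
g(5) = mex{0} = 1
g(6) = mex{1} = 0
g(7) = mex{0} = 1
g(8) = mex{1} = 0
g(9) = mex{0} = 1
So g(9) = 1.
The value of a disjunctive sum is the nim-sum of the parts.
Combined value = 1 XOR 1 XOR 1 = 1.

1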